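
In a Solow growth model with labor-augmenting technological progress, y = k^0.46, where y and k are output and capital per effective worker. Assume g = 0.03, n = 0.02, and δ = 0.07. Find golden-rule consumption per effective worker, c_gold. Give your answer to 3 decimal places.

Capital per effective worker breaks even when investment replaces (n + g + δ)·k; here n + g + δ = 0.12.
At the golden rule the marginal product of capital equals n+g+δ: 0.46·k^(0.46−1) = 0.12. Solving, k_gold = (0.46/0.12)^(1/0.54) ≈ 12.0420.
y_gold = 12.0420^0.46 ≈ 3.1414.
c_gold = y_gold − (n+g+δ)·k_gold = 3.1414 − 0.12·12.0420 ≈ 1.6963.

c_gold ≈ 1.696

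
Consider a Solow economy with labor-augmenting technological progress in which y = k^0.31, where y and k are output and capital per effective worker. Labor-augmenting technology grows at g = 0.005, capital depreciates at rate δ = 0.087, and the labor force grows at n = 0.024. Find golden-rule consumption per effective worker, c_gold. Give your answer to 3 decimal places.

The effective depreciation rate is n + g + δ = 0.024 + 0.005 + 0.087 = 0.116.
Golden rule sets MPK = n+g+δ: 0.31·k^(0.31−1) = 0.116, so k_gold = (0.31/0.116)^(1/0.69) ≈ 4.1562.
y_gold = 4.1562^0.31 ≈ 1.5552.
c_gold = y_gold − (n+g+δ)·k_gold = 1.5552 − 0.116·4.1562 ≈ 1.0731.

c_gold ≈ 1.073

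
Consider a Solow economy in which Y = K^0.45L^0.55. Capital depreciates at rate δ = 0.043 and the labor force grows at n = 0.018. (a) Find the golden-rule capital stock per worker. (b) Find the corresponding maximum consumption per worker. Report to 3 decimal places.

The effective depreciation rate is n + δ = 0.018 + 0.043 = 0.061.
Golden rule sets MPK = n+δ: 0.45·k^(0.45−1) = 0.061, so k_gold = (0.45/0.061)^(1/0.55) ≈ 37.8415.
y_gold = 37.8415^0.45 ≈ 5.1296; c_gold = y_gold − 0.061·k_gold ≈ 2.8213.

(a) k_gold ≈ 37.842; (b) c_gold ≈ 2.821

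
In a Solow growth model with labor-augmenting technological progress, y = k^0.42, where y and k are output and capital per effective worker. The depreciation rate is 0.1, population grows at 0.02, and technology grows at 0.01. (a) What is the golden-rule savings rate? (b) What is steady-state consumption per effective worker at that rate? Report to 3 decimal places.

Capital per effective worker breaks even when investment replaces (n + g + δ)·k; here n + g + δ = 0.13.
For Cobb-Douglas, s_gold equals capital's share: s_gold = 0.42.
Maximizing c = f(k) − (n+g+δ)·k gives f'(k) = n+g+δ, i.e. 0.42·k^(0.42−1) = 0.13, so k_gold = (0.42/0.13)^(1/0.58) ≈ 7.5529.
y_gold = 7.5529^0.42 ≈ 2.3378; c_gold = (1−0.42)·y_gold ≈ 1.3559.

(a) s_gold = 0.420; (b) c_gold ≈ 1.356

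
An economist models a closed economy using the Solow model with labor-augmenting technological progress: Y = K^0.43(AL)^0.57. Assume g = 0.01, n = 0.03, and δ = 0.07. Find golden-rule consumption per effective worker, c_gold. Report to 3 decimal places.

c_gold ≈ 1.594

The effective depreciation rate is n + g + δ = 0.03 + 0.01 + 0.07 = 0.11.
Golden rule sets MPK = n+g+δ: 0.43·k^(0.43−1) = 0.11, so k_gold = (0.43/0.11)^(1/0.57) ≈ 10.9328.
y_gold = 10.9328^0.43 ≈ 2.7968.
c_gold = y_gold − (n+g+δ)·k_gold = 2.7968 − 0.11·10.9328 ≈ 1.5941.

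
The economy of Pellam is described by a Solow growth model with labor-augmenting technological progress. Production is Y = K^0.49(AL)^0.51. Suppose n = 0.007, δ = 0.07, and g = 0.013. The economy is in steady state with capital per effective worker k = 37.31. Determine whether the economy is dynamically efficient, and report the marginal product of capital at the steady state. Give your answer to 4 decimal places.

dynamically inefficient; MPK ≈ 0.0774

n + g + δ = 0.007 + 0.013 + 0.07 = 0.09.
MPK = 0.49·k^(0.49−1) = 0.49·37.31^(-0.51) ≈ 0.0774.
MPK < 0.09, so the economy is dynamically inefficient (over-saving).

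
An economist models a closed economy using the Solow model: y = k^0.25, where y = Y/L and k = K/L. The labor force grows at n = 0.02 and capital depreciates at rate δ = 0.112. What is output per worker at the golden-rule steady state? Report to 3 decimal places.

Break-even investment rate: n + δ = 0.02 + 0.112 = 0.132.
Setting f'(k) = n+δ gives 0.25·k^(0.25−1) = 0.132, hence k_gold = (0.25/0.132)^(1/0.75) ≈ 2.3433.
Output: y_gold = k_gold^0.25 = 2.3433^0.25 ≈ 1.2372.

y_gold ≈ 1.237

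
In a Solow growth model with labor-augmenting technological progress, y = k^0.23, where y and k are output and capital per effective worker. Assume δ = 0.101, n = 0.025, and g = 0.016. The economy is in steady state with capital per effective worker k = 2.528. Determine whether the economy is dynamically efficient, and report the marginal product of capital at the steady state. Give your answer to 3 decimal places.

dynamically inefficient; MPK ≈ 0.113

Break-even investment rate: n + g + δ = 0.025 + 0.016 + 0.101 = 0.142.
MPK = 0.23·k^(0.23−1) = 0.23·2.528^(-0.77) ≈ 0.1126.
MPK < 0.142, so the economy is dynamically inefficient (over-saving).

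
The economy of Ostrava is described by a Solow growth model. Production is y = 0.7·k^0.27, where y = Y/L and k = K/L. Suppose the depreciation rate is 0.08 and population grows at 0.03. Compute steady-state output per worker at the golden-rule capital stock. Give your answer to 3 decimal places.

Break-even investment rate: n + δ = 0.03 + 0.08 = 0.11.
Golden rule sets MPK = n+δ: 0.27·0.7·k^(0.27−1) = 0.11, so k_gold = (0.27·0.7/0.11)^(1/0.73) ≈ 2.0990.
Output: y_gold = 0.7·k_gold^0.27 = 0.7·2.0990^0.27 ≈ 0.8551.

y_gold ≈ 0.855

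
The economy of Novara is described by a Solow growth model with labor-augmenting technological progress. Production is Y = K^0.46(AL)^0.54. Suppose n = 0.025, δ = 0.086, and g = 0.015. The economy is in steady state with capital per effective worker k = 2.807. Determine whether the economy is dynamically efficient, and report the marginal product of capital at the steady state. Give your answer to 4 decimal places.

dynamically efficient; MPK ≈ 0.2635

Capital per effective worker breaks even when investment replaces (n + g + δ)·k; here n + g + δ = 0.126.
MPK = 0.46·k^(0.46−1) = 0.46·2.807^(-0.54) ≈ 0.2635.
MPK > 0.126, so the economy is dynamically efficient (under-saving).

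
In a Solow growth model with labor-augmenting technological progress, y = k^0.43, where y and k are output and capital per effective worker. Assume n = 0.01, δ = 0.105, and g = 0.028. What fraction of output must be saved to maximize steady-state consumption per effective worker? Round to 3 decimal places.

Capital per effective worker breaks even when investment replaces (n + g + δ)·k; here n + g + δ = 0.143.
At the golden rule MPK = n+g+δ, and in any Cobb-Douglas steady state s = (n+g+δ)·k/y = MPK·k/y = capital's share 0.43.

s_gold = 0.430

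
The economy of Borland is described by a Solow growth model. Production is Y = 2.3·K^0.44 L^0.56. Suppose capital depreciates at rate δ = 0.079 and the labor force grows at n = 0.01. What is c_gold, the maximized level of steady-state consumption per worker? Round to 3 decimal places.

The effective depreciation rate is n + δ = 0.01 + 0.079 = 0.089.
At the golden rule the marginal product of capital equals n+δ: 0.44·2.3·k^(0.44−1) = 0.089. Solving, k_gold = (0.44·2.3/0.089)^(1/0.56) ≈ 76.7963.
y_gold = 2.3·76.7963^0.44 ≈ 15.5338.
c_gold = y_gold − (n+δ)·k_gold = 15.5338 − 0.089·76.7963 ≈ 8.6989.

c_gold ≈ 8.699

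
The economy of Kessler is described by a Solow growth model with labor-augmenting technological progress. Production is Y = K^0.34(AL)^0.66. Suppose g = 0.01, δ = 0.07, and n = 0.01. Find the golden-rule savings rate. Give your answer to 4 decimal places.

s_gold = 0.3400

n + g + δ = 0.01 + 0.01 + 0.07 = 0.09.
At the golden rule MPK = n+g+δ, and in any Cobb-Douglas steady state s = (n+g+δ)·k/y = MPK·k/y = capital's share 0.34.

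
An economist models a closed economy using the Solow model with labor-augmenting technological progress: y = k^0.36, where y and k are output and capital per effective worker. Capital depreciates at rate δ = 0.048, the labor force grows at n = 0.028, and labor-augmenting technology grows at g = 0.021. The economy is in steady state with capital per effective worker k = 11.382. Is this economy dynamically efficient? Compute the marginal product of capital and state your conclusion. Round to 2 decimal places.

The effective depreciation rate is n + g + δ = 0.028 + 0.021 + 0.048 = 0.097.
MPK = 0.36·k^(0.36−1) = 0.36·11.382^(-0.64) ≈ 0.0759.
MPK < 0.097, so the economy is dynamically inefficient (over-saving).

dynamically inefficient; MPK ≈ 0.08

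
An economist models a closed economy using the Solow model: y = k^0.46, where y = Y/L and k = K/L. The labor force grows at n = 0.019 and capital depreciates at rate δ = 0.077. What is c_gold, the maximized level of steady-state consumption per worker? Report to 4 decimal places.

Break-even investment rate: n + δ = 0.019 + 0.077 = 0.096.
Golden rule sets MPK = n+δ: 0.46·k^(0.46−1) = 0.096, so k_gold = (0.46/0.096)^(1/0.54) ≈ 18.2037.
y_gold = 18.2037^0.46 ≈ 3.7990.
c_gold = y_gold − (n+δ)·k_gold = 3.7990 − 0.096·18.2037 ≈ 2.0515.

c_gold ≈ 2.0515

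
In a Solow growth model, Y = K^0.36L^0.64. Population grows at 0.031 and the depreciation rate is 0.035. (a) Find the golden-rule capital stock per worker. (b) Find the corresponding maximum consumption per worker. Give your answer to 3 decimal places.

Break-even investment rate: n + δ = 0.031 + 0.035 = 0.066.
Golden rule sets MPK = n+δ: 0.36·k^(0.36−1) = 0.066, so k_gold = (0.36/0.066)^(1/0.64) ≈ 14.1640.
y_gold = 14.1640^0.36 ≈ 2.5967; c_gold = y_gold − 0.066·k_gold ≈ 1.6619.

(a) k_gold ≈ 14.164; (b) c_gold ≈ 1.662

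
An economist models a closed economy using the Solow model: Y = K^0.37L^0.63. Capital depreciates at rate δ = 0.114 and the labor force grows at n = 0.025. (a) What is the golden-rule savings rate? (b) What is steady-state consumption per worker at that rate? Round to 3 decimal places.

Break-even investment rate: n + δ = 0.025 + 0.114 = 0.139.
For Cobb-Douglas, s_gold equals capital's share: s_gold = 0.37.
At the golden rule the marginal product of capital equals n+δ: 0.37·k^(0.37−1) = 0.139. Solving, k_gold = (0.37/0.139)^(1/0.63) ≈ 4.7304.
y_gold = 4.7304^0.37 ≈ 1.7771; c_gold = (1−0.37)·y_gold ≈ 1.1196.

(a) s_gold = 0.370; (b) c_gold ≈ 1.120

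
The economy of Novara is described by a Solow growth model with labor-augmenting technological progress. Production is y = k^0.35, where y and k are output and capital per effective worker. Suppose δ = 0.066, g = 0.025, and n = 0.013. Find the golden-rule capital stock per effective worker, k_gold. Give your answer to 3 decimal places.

n + g + δ = 0.013 + 0.025 + 0.066 = 0.104.
At the golden rule the marginal product of capital equals n+g+δ: 0.35·k^(0.35−1) = 0.104. Solving, k_gold = (0.35/0.104)^(1/0.65) ≈ 6.4688.

k_gold ≈ 6.469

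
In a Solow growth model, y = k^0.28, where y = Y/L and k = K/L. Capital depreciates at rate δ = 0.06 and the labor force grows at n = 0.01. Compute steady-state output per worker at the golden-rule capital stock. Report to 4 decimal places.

y_gold ≈ 1.7145

The effective depreciation rate is n + δ = 0.01 + 0.06 = 0.07.
Setting f'(k) = n+δ gives 0.28·k^(0.28−1) = 0.07, hence k_gold = (0.28/0.07)^(1/0.72) ≈ 6.8580.
Output: y_gold = k_gold^0.28 = 6.8580^0.28 ≈ 1.7145.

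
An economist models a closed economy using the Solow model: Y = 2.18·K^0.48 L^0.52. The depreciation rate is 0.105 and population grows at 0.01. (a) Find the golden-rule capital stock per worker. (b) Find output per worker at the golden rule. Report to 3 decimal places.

The effective depreciation rate is n + δ = 0.01 + 0.105 = 0.115.
At the golden rule the marginal product of capital equals n+δ: 0.48·2.18·k^(0.48−1) = 0.115. Solving, k_gold = (0.48·2.18/0.115)^(1/0.52) ≈ 69.8603.
y_gold = 2.18·69.8603^0.48 ≈ 16.7374.

(a) k_gold ≈ 69.860; (b) y_gold ≈ 16.737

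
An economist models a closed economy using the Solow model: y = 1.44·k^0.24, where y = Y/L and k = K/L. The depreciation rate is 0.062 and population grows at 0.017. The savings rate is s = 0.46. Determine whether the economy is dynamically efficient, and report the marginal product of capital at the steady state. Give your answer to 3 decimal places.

The effective depreciation rate is n + δ = 0.017 + 0.062 = 0.079.
Steady-state k*: s·A·k^0.24 = 0.079·k gives k* = (0.46·1.44/0.079)^(1/0.76) ≈ 16.4105.
MPK = 0.24·1.44·16.4105^(-0.76) ≈ 0.0412.
MPK < n+δ = 0.079, so the economy is dynamically inefficient (over-saving).

dynamically inefficient; MPK ≈ 0.041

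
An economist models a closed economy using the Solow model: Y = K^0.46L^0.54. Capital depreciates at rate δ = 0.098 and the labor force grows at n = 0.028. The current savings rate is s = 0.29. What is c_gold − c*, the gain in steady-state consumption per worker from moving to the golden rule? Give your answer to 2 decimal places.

Δc ≈ 0.18

The effective depreciation rate is n + δ = 0.028 + 0.098 = 0.126.
Current steady state (s = 0.29): k* = (0.29/0.126)^(1/0.54) ≈ 4.6819, y* = 4.6819^0.46 ≈ 2.0342, c* = (1−0.29)·2.0342 ≈ 1.4443.
Golden rule sets MPK = n+δ: 0.46·k^(0.46−1) = 0.126, so k_gold = (0.46/0.126)^(1/0.54) ≈ 11.0017.
y_gold = 11.0017^0.46 ≈ 3.0135, c_gold = y_gold − 0.126·k_gold ≈ 1.6273.
Gain: Δc = 1.6273 − 1.4443 ≈ 0.1830.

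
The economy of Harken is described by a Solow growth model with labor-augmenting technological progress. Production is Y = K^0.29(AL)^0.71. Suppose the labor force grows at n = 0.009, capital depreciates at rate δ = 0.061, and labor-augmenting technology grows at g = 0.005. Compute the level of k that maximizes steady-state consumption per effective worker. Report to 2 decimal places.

The effective depreciation rate is n + g + δ = 0.009 + 0.005 + 0.061 = 0.075.
Maximizing c = f(k) − (n+g+δ)·k gives f'(k) = n+g+δ, i.e. 0.29·k^(0.29−1) = 0.075, so k_gold = (0.29/0.075)^(1/0.71) ≈ 6.7179.

k_gold ≈ 6.72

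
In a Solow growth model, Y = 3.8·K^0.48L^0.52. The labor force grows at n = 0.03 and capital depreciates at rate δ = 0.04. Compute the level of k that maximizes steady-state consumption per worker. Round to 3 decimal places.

Capital per worker breaks even when investment replaces (n + δ)·k; here n + δ = 0.07.
Golden rule sets MPK = n+δ: 0.48·3.8·k^(0.48−1) = 0.07, so k_gold = (0.48·3.8/0.07)^(1/0.52) ≈ 528.3676.

k_gold ≈ 528.368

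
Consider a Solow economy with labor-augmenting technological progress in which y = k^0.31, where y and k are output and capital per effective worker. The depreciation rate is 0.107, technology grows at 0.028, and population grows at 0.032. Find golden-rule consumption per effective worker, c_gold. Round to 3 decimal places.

n + g + δ = 0.032 + 0.028 + 0.107 = 0.167.
At the golden rule the marginal product of capital equals n+g+δ: 0.31·k^(0.31−1) = 0.167. Solving, k_gold = (0.31/0.167)^(1/0.69) ≈ 2.4510.
y_gold = 2.4510^0.31 ≈ 1.3204.
c_gold = y_gold − (n+g+δ)·k_gold = 1.3204 − 0.167·2.4510 ≈ 0.9111.

c_gold ≈ 0.911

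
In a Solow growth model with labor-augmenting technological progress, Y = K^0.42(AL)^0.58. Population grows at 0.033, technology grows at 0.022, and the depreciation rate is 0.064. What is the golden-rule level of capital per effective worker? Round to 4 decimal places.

k_gold ≈ 8.7966

n + g + δ = 0.033 + 0.022 + 0.064 = 0.119.
Golden rule sets MPK = n+g+δ: 0.42·k^(0.42−1) = 0.119, so k_gold = (0.42/0.119)^(1/0.58) ≈ 8.7966.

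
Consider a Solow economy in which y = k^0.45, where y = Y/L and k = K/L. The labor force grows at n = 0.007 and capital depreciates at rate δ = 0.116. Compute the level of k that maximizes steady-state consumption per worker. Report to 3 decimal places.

The effective depreciation rate is n + δ = 0.007 + 0.116 = 0.123.
Maximizing c = f(k) − (n+δ)·k gives f'(k) = n+δ, i.e. 0.45·k^(0.45−1) = 0.123, so k_gold = (0.45/0.123)^(1/0.55) ≈ 10.5729.

k_gold ≈ 10.573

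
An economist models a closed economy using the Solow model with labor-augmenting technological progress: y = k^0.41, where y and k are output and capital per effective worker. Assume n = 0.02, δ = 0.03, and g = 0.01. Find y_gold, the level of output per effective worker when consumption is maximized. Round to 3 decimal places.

The effective depreciation rate is n + g + δ = 0.02 + 0.01 + 0.03 = 0.06.
Setting f'(k) = n+g+δ gives 0.41·k^(0.41−1) = 0.06, hence k_gold = (0.41/0.06)^(1/0.59) ≈ 25.9795.
Output: y_gold = k_gold^0.41 = 25.9795^0.41 ≈ 3.8019.

y_gold ≈ 3.802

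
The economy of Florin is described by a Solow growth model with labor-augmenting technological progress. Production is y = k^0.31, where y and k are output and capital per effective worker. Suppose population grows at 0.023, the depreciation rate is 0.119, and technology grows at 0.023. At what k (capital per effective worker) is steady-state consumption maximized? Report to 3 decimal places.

The effective depreciation rate is n + g + δ = 0.023 + 0.023 + 0.119 = 0.165.
At the golden rule the marginal product of capital equals n+g+δ: 0.31·k^(0.31−1) = 0.165. Solving, k_gold = (0.31/0.165)^(1/0.69) ≈ 2.4942.

k_gold ≈ 2.494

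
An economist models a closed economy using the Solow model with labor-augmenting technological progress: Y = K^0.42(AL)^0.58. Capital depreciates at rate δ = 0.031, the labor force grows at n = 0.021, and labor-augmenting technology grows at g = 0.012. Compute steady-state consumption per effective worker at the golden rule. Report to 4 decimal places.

n + g + δ = 0.021 + 0.012 + 0.031 = 0.064.
At the golden rule the marginal product of capital equals n+g+δ: 0.42·k^(0.42−1) = 0.064. Solving, k_gold = (0.42/0.064)^(1/0.58) ≈ 25.6295.
y_gold = 25.6295^0.42 ≈ 3.9054.
c_gold = y_gold − (n+g+δ)·k_gold = 3.9054 − 0.064·25.6295 ≈ 2.2652.

c_gold ≈ 2.2652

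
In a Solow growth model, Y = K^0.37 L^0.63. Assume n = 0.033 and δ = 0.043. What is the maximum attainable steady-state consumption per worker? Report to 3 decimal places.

Break-even investment rate: n + δ = 0.033 + 0.043 = 0.076.
At the golden rule the marginal product of capital equals n+δ: 0.37·k^(0.37−1) = 0.076. Solving, k_gold = (0.37/0.076)^(1/0.63) ≈ 12.3337.
y_gold = 12.3337^0.37 ≈ 2.5334.
c_gold = y_gold − (n+δ)·k_gold = 2.5334 − 0.076·12.3337 ≈ 1.5960.

c_gold ≈ 1.596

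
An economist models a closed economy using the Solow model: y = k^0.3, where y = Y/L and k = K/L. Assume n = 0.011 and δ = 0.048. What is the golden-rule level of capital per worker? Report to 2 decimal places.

n + δ = 0.011 + 0.048 = 0.059.
Setting f'(k) = n+δ gives 0.3·k^(0.3−1) = 0.059, hence k_gold = (0.3/0.059)^(1/0.7) ≈ 10.2084.

k_gold ≈ 10.21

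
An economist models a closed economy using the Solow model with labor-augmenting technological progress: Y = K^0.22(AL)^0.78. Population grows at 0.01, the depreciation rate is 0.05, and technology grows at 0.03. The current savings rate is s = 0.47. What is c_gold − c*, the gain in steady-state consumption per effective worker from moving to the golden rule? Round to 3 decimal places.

Δc ≈ 0.159

The effective depreciation rate is n + g + δ = 0.01 + 0.03 + 0.05 = 0.09.
Current steady state (s = 0.47): k* = (0.47/0.09)^(1/0.78) ≈ 8.3239, y* = 8.3239^0.22 ≈ 1.5939, c* = (1−0.47)·1.5939 ≈ 0.8448.
Setting f'(k) = n+g+δ gives 0.22·k^(0.22−1) = 0.09, hence k_gold = (0.22/0.09)^(1/0.78) ≈ 3.1453.
y_gold = 3.1453^0.22 ≈ 1.2867, c_gold = y_gold − 0.09·k_gold ≈ 1.0036.
Gain: Δc = 1.0036 − 0.8448 ≈ 0.1589.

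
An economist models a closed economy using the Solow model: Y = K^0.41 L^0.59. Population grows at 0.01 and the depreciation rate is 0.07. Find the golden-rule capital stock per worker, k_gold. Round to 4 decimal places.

k_gold ≈ 15.9541

Break-even investment rate: n + δ = 0.01 + 0.07 = 0.08.
Setting f'(k) = n+δ gives 0.41·k^(0.41−1) = 0.08, hence k_gold = (0.41/0.08)^(1/0.59) ≈ 15.9541.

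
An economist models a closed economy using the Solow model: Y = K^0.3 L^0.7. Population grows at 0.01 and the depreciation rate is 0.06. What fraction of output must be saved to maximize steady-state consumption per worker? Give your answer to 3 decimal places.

s_gold = 0.300

n + δ = 0.01 + 0.06 = 0.07.
At the golden rule MPK = n+δ, and in any Cobb-Douglas steady state s = (n+δ)·k/y = MPK·k/y = capital's share 0.3.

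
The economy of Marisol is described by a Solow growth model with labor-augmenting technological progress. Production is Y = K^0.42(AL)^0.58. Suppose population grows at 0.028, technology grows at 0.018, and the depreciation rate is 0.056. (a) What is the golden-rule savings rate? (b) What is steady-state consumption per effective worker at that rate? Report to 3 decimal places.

(a) s_gold = 0.420; (b) c_gold ≈ 1.616

Capital per effective worker breaks even when investment replaces (n + g + δ)·k; here n + g + δ = 0.102.
For Cobb-Douglas, s_gold equals capital's share: s_gold = 0.42.
Maximizing c = f(k) − (n+g+δ)·k gives f'(k) = n+g+δ, i.e. 0.42·k^(0.42−1) = 0.102, so k_gold = (0.42/0.102)^(1/0.58) ≈ 11.4747.
y_gold = 11.4747^0.42 ≈ 2.7867; c_gold = (1−0.42)·y_gold ≈ 1.6163.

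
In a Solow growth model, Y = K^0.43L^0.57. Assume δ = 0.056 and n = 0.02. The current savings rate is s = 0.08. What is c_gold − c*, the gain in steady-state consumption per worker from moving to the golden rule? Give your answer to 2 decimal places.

Δc ≈ 1.15

n + δ = 0.02 + 0.056 = 0.076.
Current steady state (s = 0.08): k* = (0.08/0.076)^(1/0.57) ≈ 1.0942, y* = 1.0942^0.43 ≈ 1.0395, c* = (1−0.08)·1.0395 ≈ 0.9563.
At the golden rule the marginal product of capital equals n+δ: 0.43·k^(0.43−1) = 0.076. Solving, k_gold = (0.43/0.076)^(1/0.57) ≈ 20.9145.
y_gold = 20.9145^0.43 ≈ 3.6965, c_gold = y_gold − 0.076·k_gold ≈ 2.1070.
Gain: Δc = 2.1070 − 0.9563 ≈ 1.1507.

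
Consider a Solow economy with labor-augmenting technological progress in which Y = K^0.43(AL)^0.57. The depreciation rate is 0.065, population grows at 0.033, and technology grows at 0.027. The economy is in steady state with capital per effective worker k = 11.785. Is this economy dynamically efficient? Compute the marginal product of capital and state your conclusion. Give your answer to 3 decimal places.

dynamically inefficient; MPK ≈ 0.105

n + g + δ = 0.033 + 0.027 + 0.065 = 0.125.
MPK = 0.43·k^(0.43−1) = 0.43·11.785^(-0.57) ≈ 0.1054.
MPK < 0.125, so the economy is dynamically inefficient (over-saving).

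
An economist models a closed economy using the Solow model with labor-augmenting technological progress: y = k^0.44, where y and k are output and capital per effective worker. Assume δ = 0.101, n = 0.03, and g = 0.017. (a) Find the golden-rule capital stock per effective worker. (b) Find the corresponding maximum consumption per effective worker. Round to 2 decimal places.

(a) k_gold ≈ 7.00; (b) c_gold ≈ 1.32

n + g + δ = 0.03 + 0.017 + 0.101 = 0.148.
Maximizing c = f(k) − (n+g+δ)·k gives f'(k) = n+g+δ, i.e. 0.44·k^(0.44−1) = 0.148, so k_gold = (0.44/0.148)^(1/0.56) ≈ 6.9982.
y_gold = 6.9982^0.44 ≈ 2.3539; c_gold = y_gold − 0.148·k_gold ≈ 1.3182.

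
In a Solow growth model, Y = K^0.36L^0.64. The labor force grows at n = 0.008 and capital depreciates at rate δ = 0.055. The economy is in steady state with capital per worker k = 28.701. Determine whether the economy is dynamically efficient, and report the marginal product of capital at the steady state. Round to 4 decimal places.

The effective depreciation rate is n + δ = 0.008 + 0.055 = 0.063.
MPK = 0.36·k^(0.36−1) = 0.36·28.701^(-0.64) ≈ 0.0420.
MPK < 0.063, so the economy is dynamically inefficient (over-saving).

dynamically inefficient; MPK ≈ 0.0420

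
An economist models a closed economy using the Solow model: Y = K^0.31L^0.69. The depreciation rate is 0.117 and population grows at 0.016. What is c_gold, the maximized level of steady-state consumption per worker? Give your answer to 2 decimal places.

The effective depreciation rate is n + δ = 0.016 + 0.117 = 0.133.
Golden rule sets MPK = n+δ: 0.31·k^(0.31−1) = 0.133, so k_gold = (0.31/0.133)^(1/0.69) ≈ 3.4090.
y_gold = 3.4090^0.31 ≈ 1.4626.
c_gold = y_gold − (n+δ)·k_gold = 1.4626 − 0.133·3.4090 ≈ 1.0092.

c_gold ≈ 1.01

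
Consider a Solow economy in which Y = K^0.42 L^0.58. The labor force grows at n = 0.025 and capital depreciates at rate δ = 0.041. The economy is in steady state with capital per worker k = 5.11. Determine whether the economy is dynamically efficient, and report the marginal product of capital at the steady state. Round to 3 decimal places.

Capital per worker breaks even when investment replaces (n + δ)·k; here n + δ = 0.066.
MPK = 0.42·k^(0.42−1) = 0.42·5.11^(-0.58) ≈ 0.1631.
MPK > 0.066, so the economy is dynamically efficient (under-saving).

dynamically efficient; MPK ≈ 0.163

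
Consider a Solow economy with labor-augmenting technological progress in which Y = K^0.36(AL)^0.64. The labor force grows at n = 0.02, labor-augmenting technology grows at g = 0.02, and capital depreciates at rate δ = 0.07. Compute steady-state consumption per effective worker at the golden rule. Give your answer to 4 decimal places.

c_gold ≈ 1.2469

Break-even investment rate: n + g + δ = 0.02 + 0.02 + 0.07 = 0.11.
Setting f'(k) = n+g+δ gives 0.36·k^(0.36−1) = 0.11, hence k_gold = (0.36/0.11)^(1/0.64) ≈ 6.3760.
y_gold = 6.3760^0.36 ≈ 1.9482.
c_gold = y_gold − (n+g+δ)·k_gold = 1.9482 − 0.11·6.3760 ≈ 1.2469.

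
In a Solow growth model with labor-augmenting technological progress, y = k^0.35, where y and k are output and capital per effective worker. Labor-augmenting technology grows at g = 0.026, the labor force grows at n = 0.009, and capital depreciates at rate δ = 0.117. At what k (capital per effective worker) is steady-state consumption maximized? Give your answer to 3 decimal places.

Break-even investment rate: n + g + δ = 0.009 + 0.026 + 0.117 = 0.152.
At the golden rule the marginal product of capital equals n+g+δ: 0.35·k^(0.35−1) = 0.152. Solving, k_gold = (0.35/0.152)^(1/0.65) ≈ 3.6080.

k_gold ≈ 3.608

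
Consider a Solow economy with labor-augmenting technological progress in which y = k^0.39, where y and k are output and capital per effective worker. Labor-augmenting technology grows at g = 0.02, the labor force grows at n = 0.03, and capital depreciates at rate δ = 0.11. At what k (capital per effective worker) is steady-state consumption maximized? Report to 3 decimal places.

k_gold ≈ 4.309

Break-even investment rate: n + g + δ = 0.03 + 0.02 + 0.11 = 0.16.
Golden rule sets MPK = n+g+δ: 0.39·k^(0.39−1) = 0.16, so k_gold = (0.39/0.16)^(1/0.61) ≈ 4.3086.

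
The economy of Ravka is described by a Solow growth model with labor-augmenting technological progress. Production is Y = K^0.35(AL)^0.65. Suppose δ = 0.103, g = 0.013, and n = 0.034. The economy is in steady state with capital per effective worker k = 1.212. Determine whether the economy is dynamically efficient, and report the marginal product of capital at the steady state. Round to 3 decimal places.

The effective depreciation rate is n + g + δ = 0.034 + 0.013 + 0.103 = 0.15.
MPK = 0.35·k^(0.35−1) = 0.35·1.212^(-0.65) ≈ 0.3089.
MPK > 0.15, so the economy is dynamically efficient (under-saving).

dynamically efficient; MPK ≈ 0.309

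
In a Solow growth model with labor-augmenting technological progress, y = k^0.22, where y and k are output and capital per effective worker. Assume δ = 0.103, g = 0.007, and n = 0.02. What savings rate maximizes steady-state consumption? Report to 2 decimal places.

The effective depreciation rate is n + g + δ = 0.02 + 0.007 + 0.103 = 0.13.
At the golden rule MPK = n+g+δ, and in any Cobb-Douglas steady state s = (n+g+δ)·k/y = MPK·k/y = capital's share 0.22.

s_gold = 0.22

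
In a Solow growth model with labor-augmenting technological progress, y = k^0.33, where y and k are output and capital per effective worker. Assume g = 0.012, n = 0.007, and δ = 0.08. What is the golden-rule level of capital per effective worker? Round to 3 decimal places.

Capital per effective worker breaks even when investment replaces (n + g + δ)·k; here n + g + δ = 0.099.
Maximizing c = f(k) − (n+g+δ)·k gives f'(k) = n+g+δ, i.e. 0.33·k^(0.33−1) = 0.099, so k_gold = (0.33/0.099)^(1/0.67) ≈ 6.0314.

k_gold ≈ 6.031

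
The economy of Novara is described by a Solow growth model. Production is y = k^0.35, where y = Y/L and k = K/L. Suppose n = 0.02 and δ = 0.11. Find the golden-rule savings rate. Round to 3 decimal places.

s_gold = 0.350

The effective depreciation rate is n + δ = 0.02 + 0.11 = 0.13.
At the golden rule MPK = n+δ, and in any Cobb-Douglas steady state s = (n+δ)·k/y = MPK·k/y = capital's share 0.35.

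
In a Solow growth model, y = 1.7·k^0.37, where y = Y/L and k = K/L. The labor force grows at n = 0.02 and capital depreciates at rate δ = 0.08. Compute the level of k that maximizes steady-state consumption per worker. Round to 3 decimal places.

k_gold ≈ 18.522

Break-even investment rate: n + δ = 0.02 + 0.08 = 0.1.
Maximizing c = f(k) − (n+δ)·k gives f'(k) = n+δ, i.e. 0.37·1.7·k^(0.37−1) = 0.1, so k_gold = (0.37·1.7/0.1)^(1/0.63) ≈ 18.5225.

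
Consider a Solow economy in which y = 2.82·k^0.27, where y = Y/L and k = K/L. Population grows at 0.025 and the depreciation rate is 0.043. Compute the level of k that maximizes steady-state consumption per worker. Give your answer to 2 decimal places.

The effective depreciation rate is n + δ = 0.025 + 0.043 = 0.068.
At the golden rule the marginal product of capital equals n+δ: 0.27·2.82·k^(0.27−1) = 0.068. Solving, k_gold = (0.27·2.82/0.068)^(1/0.73) ≈ 27.3608.

k_gold ≈ 27.36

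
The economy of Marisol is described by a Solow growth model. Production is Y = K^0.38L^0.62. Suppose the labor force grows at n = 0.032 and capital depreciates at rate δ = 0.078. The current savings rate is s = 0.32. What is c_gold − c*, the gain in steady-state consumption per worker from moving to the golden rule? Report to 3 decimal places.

Δc ≈ 0.017

Break-even investment rate: n + δ = 0.032 + 0.078 = 0.11.
Current steady state (s = 0.32): k* = (0.32/0.11)^(1/0.62) ≈ 5.5975, y* = 5.5975^0.38 ≈ 1.9241, c* = (1−0.32)·1.9241 ≈ 1.3084.
Setting f'(k) = n+δ gives 0.38·k^(0.38−1) = 0.11, hence k_gold = (0.38/0.11)^(1/0.62) ≈ 7.3854.
y_gold = 7.3854^0.38 ≈ 2.1379, c_gold = y_gold − 0.11·k_gold ≈ 1.3255.
Gain: Δc = 1.3255 − 1.3084 ≈ 0.0171.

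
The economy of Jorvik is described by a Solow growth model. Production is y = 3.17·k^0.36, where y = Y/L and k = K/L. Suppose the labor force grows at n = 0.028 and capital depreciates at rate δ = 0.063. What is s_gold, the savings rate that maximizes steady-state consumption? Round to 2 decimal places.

s_gold = 0.36

n + δ = 0.028 + 0.063 = 0.091.
At the golden rule MPK = n+δ, and in any Cobb-Douglas steady state s = (n+δ)·k/y = MPK·k/y = capital's share 0.36.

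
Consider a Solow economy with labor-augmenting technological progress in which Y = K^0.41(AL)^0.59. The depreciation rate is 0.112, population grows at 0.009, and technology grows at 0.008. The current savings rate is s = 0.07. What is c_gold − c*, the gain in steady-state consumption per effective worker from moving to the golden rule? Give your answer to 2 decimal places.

Break-even investment rate: n + g + δ = 0.009 + 0.008 + 0.112 = 0.129.
Current steady state (s = 0.07): k* = (0.07/0.129)^(1/0.59) ≈ 0.3548, y* = 0.3548^0.41 ≈ 0.6539, c* = (1−0.07)·0.6539 ≈ 0.6081.
Setting f'(k) = n+g+δ gives 0.41·k^(0.41−1) = 0.129, hence k_gold = (0.41/0.129)^(1/0.59) ≈ 7.0987.
y_gold = 7.0987^0.41 ≈ 2.2335, c_gold = y_gold − 0.129·k_gold ≈ 1.3178.
Gain: Δc = 1.3178 − 0.6081 ≈ 0.7096.

Δc ≈ 0.71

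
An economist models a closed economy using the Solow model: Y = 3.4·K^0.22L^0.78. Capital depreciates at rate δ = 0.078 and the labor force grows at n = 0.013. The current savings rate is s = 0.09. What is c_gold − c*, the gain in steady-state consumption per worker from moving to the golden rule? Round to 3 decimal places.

Δc ≈ 0.448

Capital per worker breaks even when investment replaces (n + δ)·k; here n + δ = 0.091.
Current steady state (s = 0.09): k* = (0.09·3.4/0.091)^(1/0.78) ≈ 4.7340, y* = 3.4·4.7340^0.22 ≈ 4.7866, c* = (1−0.09)·4.7866 ≈ 4.3558.
Maximizing c = f(k) − (n+δ)·k gives f'(k) = n+δ, i.e. 0.22·3.4·k^(0.22−1) = 0.091, so k_gold = (0.22·3.4/0.091)^(1/0.78) ≈ 14.8901.
y_gold = 3.4·14.8901^0.22 ≈ 6.1591, c_gold = y_gold − 0.091·k_gold ≈ 4.8041.
Gain: Δc = 4.8041 − 4.3558 ≈ 0.4483.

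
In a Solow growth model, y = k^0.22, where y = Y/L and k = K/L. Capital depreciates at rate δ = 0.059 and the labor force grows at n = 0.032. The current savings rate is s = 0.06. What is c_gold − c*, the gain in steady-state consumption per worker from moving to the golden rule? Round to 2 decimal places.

Δc ≈ 0.16

The effective depreciation rate is n + δ = 0.032 + 0.059 = 0.091.
Current steady state (s = 0.06): k* = (0.06/0.091)^(1/0.78) ≈ 0.5863, y* = 0.5863^0.22 ≈ 0.8892, c* = (1−0.06)·0.8892 ≈ 0.8358.
Setting f'(k) = n+δ gives 0.22·k^(0.22−1) = 0.091, hence k_gold = (0.22/0.091)^(1/0.78) ≈ 3.1011.
y_gold = 3.1011^0.22 ≈ 1.2827, c_gold = y_gold − 0.091·k_gold ≈ 1.0005.
Gain: Δc = 1.0005 − 0.8358 ≈ 0.1647.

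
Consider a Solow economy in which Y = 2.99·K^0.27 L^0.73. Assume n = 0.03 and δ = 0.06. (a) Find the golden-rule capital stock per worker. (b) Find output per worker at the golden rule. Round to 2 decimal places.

Break-even investment rate: n + δ = 0.03 + 0.06 = 0.09.
Golden rule sets MPK = n+δ: 0.27·2.99·k^(0.27−1) = 0.09, so k_gold = (0.27·2.99/0.09)^(1/0.73) ≈ 20.1927.
y_gold = 2.99·20.1927^0.27 ≈ 6.7309.

(a) k_gold ≈ 20.19; (b) y_gold ≈ 6.73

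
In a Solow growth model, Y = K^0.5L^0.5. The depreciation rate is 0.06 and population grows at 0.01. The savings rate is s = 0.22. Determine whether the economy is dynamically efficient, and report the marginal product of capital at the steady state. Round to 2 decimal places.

dynamically efficient; MPK ≈ 0.16

n + δ = 0.01 + 0.06 = 0.07.
Steady-state k*: s·k^0.5 = 0.07·k gives k* = (0.22/0.07)^(1/0.5) ≈ 9.8776.
MPK = 0.5·9.8776^(-0.5) ≈ 0.1591.
MPK > n+δ = 0.07, so the economy is dynamically efficient (under-saving).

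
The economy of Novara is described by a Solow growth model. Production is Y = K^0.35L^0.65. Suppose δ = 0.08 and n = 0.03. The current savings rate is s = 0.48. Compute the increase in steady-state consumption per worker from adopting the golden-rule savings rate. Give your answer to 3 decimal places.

Capital per worker breaks even when investment replaces (n + δ)·k; here n + δ = 0.11.
Current steady state (s = 0.48): k* = (0.48/0.11)^(1/0.65) ≈ 9.6468, y* = 9.6468^0.35 ≈ 2.2107, c* = (1−0.48)·2.2107 ≈ 1.1496.
Maximizing c = f(k) − (n+δ)·k gives f'(k) = n+δ, i.e. 0.35·k^(0.35−1) = 0.11, so k_gold = (0.35/0.11)^(1/0.65) ≈ 5.9340.
y_gold = 5.9340^0.35 ≈ 1.8650, c_gold = y_gold − 0.11·k_gold ≈ 1.2122.
Gain: Δc = 1.2122 − 1.1496 ≈ 0.0627.

Δc ≈ 0.063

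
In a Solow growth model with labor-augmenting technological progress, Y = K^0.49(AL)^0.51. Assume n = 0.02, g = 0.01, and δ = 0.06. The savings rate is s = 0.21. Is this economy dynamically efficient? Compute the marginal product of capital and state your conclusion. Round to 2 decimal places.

dynamically efficient; MPK ≈ 0.21

Capital per effective worker breaks even when investment replaces (n + g + δ)·k; here n + g + δ = 0.09.
Steady-state k*: s·k^0.49 = 0.09·k gives k* = (0.21/0.09)^(1/0.51) ≈ 5.2665.
MPK = 0.49·5.2665^(-0.51) ≈ 0.2100.
MPK > n+g+δ = 0.09, so the economy is dynamically efficient (under-saving).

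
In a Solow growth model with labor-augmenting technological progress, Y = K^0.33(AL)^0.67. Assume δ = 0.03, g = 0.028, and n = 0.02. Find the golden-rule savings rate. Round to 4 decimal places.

s_gold = 0.3300

n + g + δ = 0.02 + 0.028 + 0.03 = 0.078.
At the golden rule MPK = n+g+δ, and in any Cobb-Douglas steady state s = (n+g+δ)·k/y = MPK·k/y = capital's share 0.33.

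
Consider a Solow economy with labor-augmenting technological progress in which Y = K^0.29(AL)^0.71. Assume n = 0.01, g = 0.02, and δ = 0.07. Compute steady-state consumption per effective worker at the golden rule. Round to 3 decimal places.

Capital per effective worker breaks even when investment replaces (n + g + δ)·k; here n + g + δ = 0.1.
At the golden rule the marginal product of capital equals n+g+δ: 0.29·k^(0.29−1) = 0.1. Solving, k_gold = (0.29/0.1)^(1/0.71) ≈ 4.4799.
y_gold = 4.4799^0.29 ≈ 1.5448.
c_gold = y_gold − (n+g+δ)·k_gold = 1.5448 − 0.1·4.4799 ≈ 1.0968.

c_gold ≈ 1.097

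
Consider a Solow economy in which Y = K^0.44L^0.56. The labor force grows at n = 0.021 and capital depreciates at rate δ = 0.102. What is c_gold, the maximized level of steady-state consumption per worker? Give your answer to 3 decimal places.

n + δ = 0.021 + 0.102 = 0.123.
Setting f'(k) = n+δ gives 0.44·k^(0.44−1) = 0.123, hence k_gold = (0.44/0.123)^(1/0.56) ≈ 9.7382.
y_gold = 9.7382^0.44 ≈ 2.7223.
c_gold = y_gold − (n+δ)·k_gold = 2.7223 − 0.123·9.7382 ≈ 1.5245.

c_gold ≈ 1.524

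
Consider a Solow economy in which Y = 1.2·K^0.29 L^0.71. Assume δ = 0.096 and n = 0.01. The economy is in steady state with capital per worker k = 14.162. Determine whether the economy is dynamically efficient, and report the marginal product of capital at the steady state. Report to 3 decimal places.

Capital per worker breaks even when investment replaces (n + δ)·k; here n + δ = 0.106.
MPK = 0.29·1.2·k^(0.29−1) = 0.29·1.2·14.162^(-0.71) ≈ 0.0530.
MPK < 0.106, so the economy is dynamically inefficient (over-saving).

dynamically inefficient; MPK ≈ 0.053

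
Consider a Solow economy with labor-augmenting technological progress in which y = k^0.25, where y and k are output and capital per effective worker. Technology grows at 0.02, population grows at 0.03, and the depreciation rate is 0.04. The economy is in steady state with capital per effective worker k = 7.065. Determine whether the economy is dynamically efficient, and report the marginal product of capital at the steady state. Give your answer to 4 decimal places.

The effective depreciation rate is n + g + δ = 0.03 + 0.02 + 0.04 = 0.09.
MPK = 0.25·k^(0.25−1) = 0.25·7.065^(-0.75) ≈ 0.0577.
MPK < 0.09, so the economy is dynamically inefficient (over-saving).

dynamically inefficient; MPK ≈ 0.0577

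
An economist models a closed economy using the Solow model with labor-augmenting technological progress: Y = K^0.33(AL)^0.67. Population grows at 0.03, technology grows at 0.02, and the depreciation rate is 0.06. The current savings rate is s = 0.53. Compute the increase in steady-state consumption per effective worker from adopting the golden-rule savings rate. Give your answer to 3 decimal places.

Break-even investment rate: n + g + δ = 0.03 + 0.02 + 0.06 = 0.11.
Current steady state (s = 0.53): k* = (0.53/0.11)^(1/0.67) ≈ 10.4527, y* = 10.4527^0.33 ≈ 2.1694, c* = (1−0.53)·2.1694 ≈ 1.0196.
Setting f'(k) = n+g+δ gives 0.33·k^(0.33−1) = 0.11, hence k_gold = (0.33/0.11)^(1/0.67) ≈ 5.1537.
y_gold = 5.1537^0.33 ≈ 1.7179, c_gold = y_gold − 0.11·k_gold ≈ 1.1510.
Gain: Δc = 1.1510 − 1.0196 ≈ 0.1314.

Δc ≈ 0.131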